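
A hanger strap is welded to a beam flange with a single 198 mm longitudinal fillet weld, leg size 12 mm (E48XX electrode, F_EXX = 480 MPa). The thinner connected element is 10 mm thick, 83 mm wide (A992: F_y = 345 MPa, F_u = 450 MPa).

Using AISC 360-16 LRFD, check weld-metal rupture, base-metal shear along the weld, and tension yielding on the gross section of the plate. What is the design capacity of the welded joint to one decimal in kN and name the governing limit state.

257.7 kN (gross-section yield governs)

Weld metal: throat = 0.707×12 = 8.484 mm, L = 198 mm. φR_n = 0.75 × 0.6 × 480 × 8.484 × 198 = 362.8 kN.
Base metal shear (10 mm plate): yield φR_n = 1.0×0.6×345×10×198 = 409.9 kN; rupture φR_n = 0.75×0.6×450×10×198 = 401.0 kN; take 401.0 kN (rupture).
Tension yield (gross): A_g = 83×10 = 830 mm². φR_n = 0.90 × 345 × 830 = 257.7 kN.
Governing: min(362.8, 401.0, 257.7) = 257.7 kN → gross-section yield.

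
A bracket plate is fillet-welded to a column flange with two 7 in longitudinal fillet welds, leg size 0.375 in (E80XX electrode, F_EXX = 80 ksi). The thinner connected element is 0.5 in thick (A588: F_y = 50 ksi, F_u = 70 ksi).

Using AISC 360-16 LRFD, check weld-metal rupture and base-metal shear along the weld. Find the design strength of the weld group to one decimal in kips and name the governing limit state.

Weld metal: throat = 0.707×0.375 = 0.26513 in, L = 2×7 = 14 in. φR_n = 0.75 × 0.6 × 80 × 0.26513 × 14 = 133.6 kips.
Base metal shear (0.5 in plate): yield φR_n = 1.0×0.6×50×0.5×14 = 210.0 kips; rupture φR_n = 0.75×0.6×70×0.5×14 = 220.5 kips; take 210.0 kips (yield).
Governing: min(133.6, 210.0) = 133.6 kips → weld metal.

133.6 kips (weld metal governs)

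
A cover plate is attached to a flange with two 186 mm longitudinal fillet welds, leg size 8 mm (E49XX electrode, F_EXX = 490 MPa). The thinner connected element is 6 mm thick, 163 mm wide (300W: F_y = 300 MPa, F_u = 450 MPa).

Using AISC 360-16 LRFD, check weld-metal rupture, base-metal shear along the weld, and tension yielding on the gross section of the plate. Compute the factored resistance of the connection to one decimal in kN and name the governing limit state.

Weld metal: throat = 0.707×8 = 5.656 mm, L = 2×186 = 372 mm. φR_n = 0.75 × 0.6 × 490 × 5.656 × 372 = 463.9 kN.
Base metal shear (6 mm plate): yield φR_n = 1.0×0.6×300×6×372 = 401.8 kN; rupture φR_n = 0.75×0.6×450×6×372 = 452.0 kN; take 401.8 kN (yield).
Tension yield (gross): A_g = 163×6 = 978 mm². φR_n = 0.90 × 300 × 978 = 264.1 kN.
Governing: min(463.9, 401.8, 264.1) = 264.1 kN → gross-section yield.

264.1 kN (gross-section yield governs)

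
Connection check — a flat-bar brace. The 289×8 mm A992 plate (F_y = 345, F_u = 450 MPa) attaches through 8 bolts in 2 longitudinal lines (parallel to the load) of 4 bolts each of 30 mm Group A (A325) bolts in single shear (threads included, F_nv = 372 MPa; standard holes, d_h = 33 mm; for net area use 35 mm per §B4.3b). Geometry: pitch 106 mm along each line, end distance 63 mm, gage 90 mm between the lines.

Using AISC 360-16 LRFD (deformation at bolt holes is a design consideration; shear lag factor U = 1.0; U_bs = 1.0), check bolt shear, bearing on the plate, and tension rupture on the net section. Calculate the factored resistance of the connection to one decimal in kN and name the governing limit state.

591.3 kN (net-section rupture governs)

Bolt shear: A_b = π(30)²/4 = 706.86 mm². φR_n = 0.75 × 372 × 706.86 × 8 × 1 = 1577.7 kN.
Bearing (8 mm plate, F_u = 450 MPa): end bolts L_c = 63 − 33/2 = 46.5, R_n = min(1.2×46.5×8×450, 2.4×30×8×450) = 200.88 kN/bolt; interior L_c = 106 − 33 = 73, R_n = 259.2 kN/bolt. φR_n = 0.75 × (2×200.88 + 6×259.2) = 1467.7 kN.
Tension rupture (net): A_n = (289 − 2×35)×8 = 1752 mm² (U = 1.0, A_e = A_n). φR_n = 0.75 × 450 × 1752 = 591.3 kN.
Governing: min(1577.7, 1467.7, 591.3) = 591.3 kN → net-section rupture.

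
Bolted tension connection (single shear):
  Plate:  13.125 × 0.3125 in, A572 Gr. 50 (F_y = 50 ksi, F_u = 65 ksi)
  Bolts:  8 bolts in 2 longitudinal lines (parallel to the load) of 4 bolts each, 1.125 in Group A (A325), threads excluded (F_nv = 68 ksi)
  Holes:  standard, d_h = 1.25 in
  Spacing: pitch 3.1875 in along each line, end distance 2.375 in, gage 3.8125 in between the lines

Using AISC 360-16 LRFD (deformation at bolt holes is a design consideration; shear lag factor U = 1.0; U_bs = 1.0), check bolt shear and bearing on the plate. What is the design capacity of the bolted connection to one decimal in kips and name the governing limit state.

Bolt shear: A_b = π(1.125)²/4 = 0.99402 in². φR_n = 0.75 × 68 × 0.99402 × 8 × 1 = 405.6 kips.
Bearing (0.3125 in plate, F_u = 65 ksi): end bolts L_c = 2.375 − 1.25/2 = 1.75, R_n = min(1.2×1.75×0.3125×65, 2.4×1.125×0.3125×65) = 42.656 kips/bolt; interior L_c = 3.1875 − 1.25 = 1.9375, R_n = 47.227 kips/bolt. φR_n = 0.75 × (2×42.656 + 6×47.227) = 276.5 kips.
Governing: min(405.6, 276.5) = 276.5 kips → bearing.

276.5 kips (bearing governs)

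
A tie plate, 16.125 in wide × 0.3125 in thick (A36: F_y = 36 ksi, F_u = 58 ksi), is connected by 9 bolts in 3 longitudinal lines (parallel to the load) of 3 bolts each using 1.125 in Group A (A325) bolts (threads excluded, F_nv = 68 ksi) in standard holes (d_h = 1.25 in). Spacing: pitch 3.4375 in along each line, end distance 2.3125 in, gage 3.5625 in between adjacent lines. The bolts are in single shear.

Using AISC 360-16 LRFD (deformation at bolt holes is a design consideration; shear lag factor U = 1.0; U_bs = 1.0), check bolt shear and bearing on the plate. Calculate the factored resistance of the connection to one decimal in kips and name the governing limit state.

Bolt shear: A_b = π(1.125)²/4 = 0.99402 in². φR_n = 0.75 × 68 × 0.99402 × 9 × 1 = 456.3 kips.
Bearing (0.3125 in plate, F_u = 58 ksi): end bolts L_c = 2.3125 − 1.25/2 = 1.6875, R_n = min(1.2×1.6875×0.3125×58, 2.4×1.125×0.3125×58) = 36.703 kips/bolt; interior L_c = 3.4375 − 1.25 = 2.1875, R_n = 47.578 kips/bolt. φR_n = 0.75 × (3×36.703 + 6×47.578) = 296.7 kips.
Governing: min(456.3, 296.7) = 296.7 kips → bearing.

296.7 kips (bearing governs)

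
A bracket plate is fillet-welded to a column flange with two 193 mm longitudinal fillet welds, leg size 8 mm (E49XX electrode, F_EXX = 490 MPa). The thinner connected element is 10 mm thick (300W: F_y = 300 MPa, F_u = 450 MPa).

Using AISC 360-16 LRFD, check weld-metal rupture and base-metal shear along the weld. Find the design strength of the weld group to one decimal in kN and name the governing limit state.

Weld metal: throat = 0.707×8 = 5.656 mm, L = 2×193 = 386 mm. φR_n = 0.75 × 0.6 × 490 × 5.656 × 386 = 481.4 kN.
Base metal shear (10 mm plate): yield φR_n = 1.0×0.6×300×10×386 = 694.8 kN; rupture φR_n = 0.75×0.6×450×10×386 = 781.7 kN; take 694.8 kN (yield).
Governing: min(481.4, 694.8) = 481.4 kN → weld metal.

481.4 kN (weld metal governs)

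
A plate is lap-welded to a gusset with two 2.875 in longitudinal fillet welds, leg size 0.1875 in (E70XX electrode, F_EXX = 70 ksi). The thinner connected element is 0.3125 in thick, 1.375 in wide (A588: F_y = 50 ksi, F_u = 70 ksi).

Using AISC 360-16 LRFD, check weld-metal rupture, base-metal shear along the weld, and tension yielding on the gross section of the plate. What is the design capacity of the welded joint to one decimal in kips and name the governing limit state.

19.3 kips (gross-section yield governs)

Weld metal: throat = 0.707×0.1875 = 0.13256 in, L = 2×2.875 = 5.75 in. φR_n = 0.75 × 0.6 × 70 × 0.13256 × 5.75 = 24.0 kips.
Base metal shear (0.3125 in plate): yield φR_n = 1.0×0.6×50×0.3125×5.75 = 53.9 kips; rupture φR_n = 0.75×0.6×70×0.3125×5.75 = 56.6 kips; take 53.9 kips (yield).
Tension yield (gross): A_g = 1.375×0.3125 = 0.42969 in². φR_n = 0.90 × 50 × 0.42969 = 19.3 kips.
Governing: min(24.0, 53.9, 19.3) = 19.3 kips → gross-section yield.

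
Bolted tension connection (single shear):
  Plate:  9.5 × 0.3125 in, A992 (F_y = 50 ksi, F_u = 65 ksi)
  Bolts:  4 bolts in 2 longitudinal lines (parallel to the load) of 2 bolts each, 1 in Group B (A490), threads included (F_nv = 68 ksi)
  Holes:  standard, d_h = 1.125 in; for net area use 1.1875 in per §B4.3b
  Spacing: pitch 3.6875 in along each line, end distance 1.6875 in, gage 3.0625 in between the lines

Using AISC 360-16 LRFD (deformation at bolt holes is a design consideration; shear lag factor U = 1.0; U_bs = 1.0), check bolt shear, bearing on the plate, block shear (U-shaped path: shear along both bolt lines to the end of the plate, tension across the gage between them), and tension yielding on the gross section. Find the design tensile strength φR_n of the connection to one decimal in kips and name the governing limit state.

Bolt shear: A_b = π(1)²/4 = 0.7854 in². φR_n = 0.75 × 68 × 0.7854 × 4 × 1 = 160.2 kips.
Bearing (0.3125 in plate, F_u = 65 ksi): end bolts L_c = 1.6875 − 1.125/2 = 1.125, R_n = min(1.2×1.125×0.3125×65, 2.4×1×0.3125×65) = 27.422 kips/bolt; interior L_c = 3.6875 − 1.125 = 2.5625, R_n = 48.75 kips/bolt. φR_n = 0.75 × (2×27.422 + 2×48.75) = 114.3 kips.
Block shear: shear path 2×[1.6875+1×3.6875] = 2×5.375 in, A_gv = 3.3594, A_nv = 2×(5.375 − 1.5×1.1875)×0.3125 = 2.2461 in²; tension across gage: (3.0625 − 1×1.1875)×0.3125 = 0.58594 in². R_n = min(0.6×65×2.2461, 0.6×50×3.3594) + 1.0×65×0.58594 = min(87.598, 100.78) + 38.086 = 125.68 kips. φR_n = 0.75 × 125.68 = 94.3 kips.
Tension yield (gross): A_g = 9.5×0.3125 = 2.9688 in². φR_n = 0.90 × 50 × 2.9688 = 133.6 kips.
Governing: min(160.2, 114.3, 94.3, 133.6) = 94.3 kips → block shear.

94.3 kips (block shear governs)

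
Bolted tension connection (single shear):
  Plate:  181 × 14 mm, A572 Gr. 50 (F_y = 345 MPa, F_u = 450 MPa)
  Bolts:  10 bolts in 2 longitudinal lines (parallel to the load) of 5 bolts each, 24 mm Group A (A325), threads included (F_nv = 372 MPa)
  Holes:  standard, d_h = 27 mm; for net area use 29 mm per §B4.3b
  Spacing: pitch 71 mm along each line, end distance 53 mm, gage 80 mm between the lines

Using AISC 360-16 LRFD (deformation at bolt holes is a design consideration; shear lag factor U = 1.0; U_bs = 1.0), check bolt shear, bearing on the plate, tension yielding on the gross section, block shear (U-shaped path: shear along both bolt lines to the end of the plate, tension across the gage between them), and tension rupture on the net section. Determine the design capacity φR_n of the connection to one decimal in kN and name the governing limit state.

Bolt shear: A_b = π(24)²/4 = 452.39 mm². φR_n = 0.75 × 372 × 452.39 × 10 × 1 = 1262.2 kN.
Bearing (14 mm plate, F_u = 450 MPa): end bolts L_c = 53 − 27/2 = 39.5, R_n = min(1.2×39.5×14×450, 2.4×24×14×450) = 298.62 kN/bolt; interior L_c = 71 − 27 = 44, R_n = 332.64 kN/bolt. φR_n = 0.75 × (2×298.62 + 8×332.64) = 2443.8 kN.
Tension yield (gross): A_g = 181×14 = 2534 mm². φR_n = 0.90 × 345 × 2534 = 786.8 kN.
Block shear: shear path 2×[53+4×71] = 2×337 mm, A_gv = 9436, A_nv = 2×(337 − 4.5×29)×14 = 5782 mm²; tension across gage: (80 − 1×29)×14 = 714 mm². R_n = min(0.6×450×5782, 0.6×345×9436) + 1.0×450×714 = min(1561.1, 1953.3) + 321.3 = 1882.4 kN. φR_n = 0.75 × 1882.4 = 1411.8 kN.
Tension rupture (net): A_n = (181 − 2×29)×14 = 1722 mm² (U = 1.0, A_e = A_n). φR_n = 0.75 × 450 × 1722 = 581.2 kN.
Governing: min(1262.2, 2443.8, 786.8, 1411.8, 581.2) = 581.2 kN → net-section rupture.

581.2 kN (net-section rupture governs)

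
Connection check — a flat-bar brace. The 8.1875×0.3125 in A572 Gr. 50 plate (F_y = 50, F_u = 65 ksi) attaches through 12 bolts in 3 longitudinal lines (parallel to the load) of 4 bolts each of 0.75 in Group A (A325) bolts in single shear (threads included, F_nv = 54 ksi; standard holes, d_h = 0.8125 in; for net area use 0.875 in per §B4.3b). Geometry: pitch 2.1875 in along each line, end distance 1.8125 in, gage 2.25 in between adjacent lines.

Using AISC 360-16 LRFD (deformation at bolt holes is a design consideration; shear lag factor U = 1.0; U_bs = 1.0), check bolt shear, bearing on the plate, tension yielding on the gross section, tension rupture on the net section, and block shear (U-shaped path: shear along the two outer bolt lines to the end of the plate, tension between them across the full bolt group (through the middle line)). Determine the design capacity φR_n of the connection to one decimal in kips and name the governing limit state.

Bolt shear: A_b = π(0.75)²/4 = 0.44179 in². φR_n = 0.75 × 54 × 0.44179 × 12 × 1 = 214.7 kips.
Bearing (0.3125 in plate, F_u = 65 ksi): end bolts L_c = 1.8125 − 0.8125/2 = 1.40625, R_n = min(1.2×1.40625×0.3125×65, 2.4×0.75×0.3125×65) = 34.277 kips/bolt; interior L_c = 2.1875 − 0.8125 = 1.375, R_n = 33.516 kips/bolt. φR_n = 0.75 × (3×34.277 + 9×33.516) = 303.4 kips.
Tension yield (gross): A_g = 8.1875×0.3125 = 2.5586 in². φR_n = 0.90 × 50 × 2.5586 = 115.1 kips.
Tension rupture (net): A_n = (8.1875 − 3×0.875)×0.3125 = 1.7383 in² (U = 1.0, A_e = A_n). φR_n = 0.75 × 65 × 1.7383 = 84.7 kips.
Block shear: shear path 2×[1.8125+3×2.1875] = 2×8.375 in, A_gv = 5.2344, A_nv = 2×(8.375 − 3.5×0.875)×0.3125 = 3.3203 in²; tension across gage: (4.5 − 2×0.875)×0.3125 = 0.85938 in². R_n = min(0.6×65×3.3203, 0.6×50×5.2344) + 1.0×65×0.85938 = min(129.49, 157.03) + 55.86 = 185.35 kips. φR_n = 0.75 × 185.35 = 139.0 kips.
Governing: min(214.7, 303.4, 115.1, 84.7, 139.0) = 84.7 kips → net-section rupture.

84.7 kips (net-section rupture governs)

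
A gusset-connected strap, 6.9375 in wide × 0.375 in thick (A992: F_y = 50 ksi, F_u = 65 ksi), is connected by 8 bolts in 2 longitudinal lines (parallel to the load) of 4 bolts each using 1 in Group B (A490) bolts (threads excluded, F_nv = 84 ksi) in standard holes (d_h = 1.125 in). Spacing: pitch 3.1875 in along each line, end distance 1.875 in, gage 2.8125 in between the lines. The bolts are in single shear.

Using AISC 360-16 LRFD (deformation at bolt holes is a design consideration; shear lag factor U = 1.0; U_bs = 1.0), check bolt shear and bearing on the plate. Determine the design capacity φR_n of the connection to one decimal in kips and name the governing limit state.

Bolt shear: A_b = π(1)²/4 = 0.7854 in². φR_n = 0.75 × 84 × 0.7854 × 8 × 1 = 395.8 kips.
Bearing (0.375 in plate, F_u = 65 ksi): end bolts L_c = 1.875 − 1.125/2 = 1.3125, R_n = min(1.2×1.3125×0.375×65, 2.4×1×0.375×65) = 38.391 kips/bolt; interior L_c = 3.1875 − 1.125 = 2.0625, R_n = 58.5 kips/bolt. φR_n = 0.75 × (2×38.391 + 6×58.5) = 320.8 kips.
Governing: min(395.8, 320.8) = 320.8 kips → bearing.

320.8 kips (bearing governs)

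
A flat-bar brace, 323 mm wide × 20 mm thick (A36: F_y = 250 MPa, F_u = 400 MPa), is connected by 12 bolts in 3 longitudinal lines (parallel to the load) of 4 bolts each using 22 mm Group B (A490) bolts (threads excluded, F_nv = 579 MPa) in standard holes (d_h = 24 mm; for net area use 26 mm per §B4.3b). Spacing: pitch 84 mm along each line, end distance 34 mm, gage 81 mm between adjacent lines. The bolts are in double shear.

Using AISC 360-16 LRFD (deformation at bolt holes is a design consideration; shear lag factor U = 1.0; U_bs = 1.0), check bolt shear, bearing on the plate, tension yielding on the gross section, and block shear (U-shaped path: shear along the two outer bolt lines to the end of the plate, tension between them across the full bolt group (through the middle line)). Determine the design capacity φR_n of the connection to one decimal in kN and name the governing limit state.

1453.5 kN (gross-section yield governs)

Bolt shear: A_b = π(22)²/4 = 380.13 mm². φR_n = 0.75 × 579 × 380.13 × 12 × 2 = 3961.7 kN.
Bearing (20 mm plate, F_u = 400 MPa): end bolts L_c = 34 − 24/2 = 22, R_n = min(1.2×22×20×400, 2.4×22×20×400) = 211.2 kN/bolt; interior L_c = 84 − 24 = 60, R_n = 422.4 kN/bolt. φR_n = 0.75 × (3×211.2 + 9×422.4) = 3326.4 kN.
Tension yield (gross): A_g = 323×20 = 6460 mm². φR_n = 0.90 × 250 × 6460 = 1453.5 kN.
Block shear: shear path 2×[34+3×84] = 2×286 mm, A_gv = 11440, A_nv = 2×(286 − 3.5×26)×20 = 7800 mm²; tension across gage: (162 − 2×26)×20 = 2200 mm². R_n = min(0.6×400×7800, 0.6×250×11440) + 1.0×400×2200 = min(1872, 1716) + 880 = 2596 kN. φR_n = 0.75 × 2596 = 1947.0 kN.
Governing: min(3961.7, 3326.4, 1453.5, 1947.0) = 1453.5 kN → gross-section yield.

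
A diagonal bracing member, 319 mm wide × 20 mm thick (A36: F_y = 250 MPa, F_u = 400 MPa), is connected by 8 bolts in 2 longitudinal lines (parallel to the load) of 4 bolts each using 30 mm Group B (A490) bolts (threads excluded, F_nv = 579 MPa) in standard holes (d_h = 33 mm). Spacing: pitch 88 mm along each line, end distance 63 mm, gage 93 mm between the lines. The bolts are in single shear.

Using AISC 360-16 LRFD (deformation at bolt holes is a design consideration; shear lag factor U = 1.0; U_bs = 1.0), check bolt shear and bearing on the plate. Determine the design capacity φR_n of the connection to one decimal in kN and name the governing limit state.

Bolt shear: A_b = π(30)²/4 = 706.86 mm². φR_n = 0.75 × 579 × 706.86 × 8 × 1 = 2455.6 kN.
Bearing (20 mm plate, F_u = 400 MPa): end bolts L_c = 63 − 33/2 = 46.5, R_n = min(1.2×46.5×20×400, 2.4×30×20×400) = 446.4 kN/bolt; interior L_c = 88 − 33 = 55, R_n = 528 kN/bolt. φR_n = 0.75 × (2×446.4 + 6×528) = 3045.6 kN.
Governing: min(2455.6, 3045.6) = 2455.6 kN → bolt shear.

2455.6 kN (bolt shear governs)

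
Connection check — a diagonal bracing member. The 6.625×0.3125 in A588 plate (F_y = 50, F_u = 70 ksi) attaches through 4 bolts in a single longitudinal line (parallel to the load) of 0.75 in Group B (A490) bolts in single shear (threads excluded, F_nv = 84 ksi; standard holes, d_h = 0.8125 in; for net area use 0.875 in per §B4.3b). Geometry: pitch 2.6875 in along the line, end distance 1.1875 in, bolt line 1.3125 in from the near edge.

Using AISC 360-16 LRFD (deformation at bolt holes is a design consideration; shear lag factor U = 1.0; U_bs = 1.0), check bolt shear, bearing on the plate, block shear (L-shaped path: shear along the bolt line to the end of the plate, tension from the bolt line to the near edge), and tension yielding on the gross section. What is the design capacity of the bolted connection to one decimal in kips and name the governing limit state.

Bolt shear: A_b = π(0.75)²/4 = 0.44179 in². φR_n = 0.75 × 84 × 0.44179 × 4 × 1 = 111.3 kips.
Bearing (0.3125 in plate, F_u = 70 ksi): end bolts L_c = 1.1875 − 0.8125/2 = 0.78125, R_n = min(1.2×0.78125×0.3125×70, 2.4×0.75×0.3125×70) = 20.508 kips/bolt; interior L_c = 2.6875 − 0.8125 = 1.875, R_n = 39.375 kips/bolt. φR_n = 0.75 × (1×20.508 + 3×39.375) = 104.0 kips.
Block shear: shear path 1×[1.1875+3×2.6875] = 1×9.25 in, A_gv = 2.8906, A_nv = 1×(9.25 − 3.5×0.875)×0.3125 = 1.9336 in²; tension to near edge: (1.3125 − 0.5×0.875)×0.3125 = 0.27344 in². R_n = min(0.6×70×1.9336, 0.6×50×2.8906) + 1.0×70×0.27344 = min(81.211, 86.718) + 19.141 = 100.35 kips. φR_n = 0.75 × 100.35 = 75.3 kips.
Tension yield (gross): A_g = 6.625×0.3125 = 2.0703 in². φR_n = 0.90 × 50 × 2.0703 = 93.2 kips.
Governing: min(111.3, 104.0, 75.3, 93.2) = 75.3 kips → block shear.

75.3 kips (block shear governs)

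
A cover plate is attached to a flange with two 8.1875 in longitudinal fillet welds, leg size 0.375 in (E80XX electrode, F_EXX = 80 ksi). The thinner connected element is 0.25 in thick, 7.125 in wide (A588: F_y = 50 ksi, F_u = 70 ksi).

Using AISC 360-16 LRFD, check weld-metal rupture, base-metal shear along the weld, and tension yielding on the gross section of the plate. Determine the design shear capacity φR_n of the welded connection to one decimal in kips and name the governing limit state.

80.2 kips (gross-section yield governs)

Weld metal: throat = 0.707×0.375 = 0.26513 in, L = 2×8.1875 = 16.375 in. φR_n = 0.75 × 0.6 × 80 × 0.26513 × 16.375 = 156.3 kips.
Base metal shear (0.25 in plate): yield φR_n = 1.0×0.6×50×0.25×16.375 = 122.8 kips; rupture φR_n = 0.75×0.6×70×0.25×16.375 = 129.0 kips; take 122.8 kips (yield).
Tension yield (gross): A_g = 7.125×0.25 = 1.7813 in². φR_n = 0.90 × 50 × 1.7813 = 80.2 kips.
Governing: min(156.3, 122.8, 80.2) = 80.2 kips → gross-section yield.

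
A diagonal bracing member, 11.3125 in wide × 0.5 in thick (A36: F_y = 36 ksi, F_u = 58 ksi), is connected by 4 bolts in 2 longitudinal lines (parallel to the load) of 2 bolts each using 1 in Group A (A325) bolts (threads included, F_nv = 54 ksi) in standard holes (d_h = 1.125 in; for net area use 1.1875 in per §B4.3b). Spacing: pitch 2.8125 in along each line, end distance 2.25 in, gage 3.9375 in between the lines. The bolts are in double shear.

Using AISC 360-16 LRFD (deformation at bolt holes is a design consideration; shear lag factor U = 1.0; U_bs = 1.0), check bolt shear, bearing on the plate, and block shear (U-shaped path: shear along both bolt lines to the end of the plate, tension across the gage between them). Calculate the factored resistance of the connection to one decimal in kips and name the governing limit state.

Bolt shear: A_b = π(1)²/4 = 0.7854 in². φR_n = 0.75 × 54 × 0.7854 × 4 × 2 = 254.5 kips.
Bearing (0.5 in plate, F_u = 58 ksi): end bolts L_c = 2.25 − 1.125/2 = 1.6875, R_n = min(1.2×1.6875×0.5×58, 2.4×1×0.5×58) = 58.725 kips/bolt; interior L_c = 2.8125 − 1.125 = 1.6875, R_n = 58.725 kips/bolt. φR_n = 0.75 × (2×58.725 + 2×58.725) = 176.2 kips.
Block shear: shear path 2×[2.25+1×2.8125] = 2×5.0625 in, A_gv = 5.0625, A_nv = 2×(5.0625 − 1.5×1.1875)×0.5 = 3.2813 in²; tension across gage: (3.9375 − 1×1.1875)×0.5 = 1.375 in². R_n = min(0.6×58×3.2813, 0.6×36×5.0625) + 1.0×58×1.375 = min(114.19, 109.35) + 79.75 = 189.1 kips. φR_n = 0.75 × 189.1 = 141.8 kips.
Governing: min(254.5, 176.2, 141.8) = 141.8 kips → block shear.

141.8 kips (block shear governs)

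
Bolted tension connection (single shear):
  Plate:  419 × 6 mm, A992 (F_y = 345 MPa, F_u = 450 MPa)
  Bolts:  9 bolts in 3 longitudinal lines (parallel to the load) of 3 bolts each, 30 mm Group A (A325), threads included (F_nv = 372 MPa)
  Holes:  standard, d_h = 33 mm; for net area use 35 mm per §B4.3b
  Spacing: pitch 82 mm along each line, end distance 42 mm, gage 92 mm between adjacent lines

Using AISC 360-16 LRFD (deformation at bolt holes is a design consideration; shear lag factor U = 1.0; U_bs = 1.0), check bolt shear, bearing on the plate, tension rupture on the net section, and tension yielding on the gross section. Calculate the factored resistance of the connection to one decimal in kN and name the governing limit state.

635.9 kN (net-section rupture governs)

Bolt shear: A_b = π(30)²/4 = 706.86 mm². φR_n = 0.75 × 372 × 706.86 × 9 × 1 = 1774.9 kN.
Bearing (6 mm plate, F_u = 450 MPa): end bolts L_c = 42 − 33/2 = 25.5, R_n = min(1.2×25.5×6×450, 2.4×30×6×450) = 82.62 kN/bolt; interior L_c = 82 − 33 = 49, R_n = 158.76 kN/bolt. φR_n = 0.75 × (3×82.62 + 6×158.76) = 900.3 kN.
Tension rupture (net): A_n = (419 − 3×35)×6 = 1884 mm² (U = 1.0, A_e = A_n). φR_n = 0.75 × 450 × 1884 = 635.9 kN.
Tension yield (gross): A_g = 419×6 = 2514 mm². φR_n = 0.90 × 345 × 2514 = 780.6 kN.
Governing: min(1774.9, 900.3, 635.9, 780.6) = 635.9 kN → net-section rupture.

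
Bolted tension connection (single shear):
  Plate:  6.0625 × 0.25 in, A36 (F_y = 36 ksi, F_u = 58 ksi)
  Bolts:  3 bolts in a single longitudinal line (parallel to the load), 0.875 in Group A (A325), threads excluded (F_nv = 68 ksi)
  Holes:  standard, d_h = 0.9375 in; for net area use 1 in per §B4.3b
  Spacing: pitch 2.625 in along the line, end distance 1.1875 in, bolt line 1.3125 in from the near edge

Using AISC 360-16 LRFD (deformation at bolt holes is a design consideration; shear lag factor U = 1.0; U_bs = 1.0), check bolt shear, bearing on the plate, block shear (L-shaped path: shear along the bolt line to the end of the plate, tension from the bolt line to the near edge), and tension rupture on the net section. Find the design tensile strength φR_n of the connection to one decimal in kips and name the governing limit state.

Bolt shear: A_b = π(0.875)²/4 = 0.60132 in². φR_n = 0.75 × 68 × 0.60132 × 3 × 1 = 92.0 kips.
Bearing (0.25 in plate, F_u = 58 ksi): end bolts L_c = 1.1875 − 0.9375/2 = 0.71875, R_n = min(1.2×0.71875×0.25×58, 2.4×0.875×0.25×58) = 12.506 kips/bolt; interior L_c = 2.625 − 0.9375 = 1.6875, R_n = 29.363 kips/bolt. φR_n = 0.75 × (1×12.506 + 2×29.363) = 53.4 kips.
Block shear: shear path 1×[1.1875+2×2.625] = 1×6.4375 in, A_gv = 1.6094, A_nv = 1×(6.4375 − 2.5×1)×0.25 = 0.98438 in²; tension to near edge: (1.3125 − 0.5×1)×0.25 = 0.20313 in². R_n = min(0.6×58×0.98438, 0.6×36×1.6094) + 1.0×58×0.20313 = min(34.256, 34.763) + 11.782 = 46.038 kips. φR_n = 0.75 × 46.038 = 34.5 kips.
Tension rupture (net): A_n = (6.0625 − 1×1)×0.25 = 1.2656 in² (U = 1.0, A_e = A_n). φR_n = 0.75 × 58 × 1.2656 = 55.1 kips.
Governing: min(92.0, 53.4, 34.5, 55.1) = 34.5 kips → block shear.

34.5 kips (block shear governs)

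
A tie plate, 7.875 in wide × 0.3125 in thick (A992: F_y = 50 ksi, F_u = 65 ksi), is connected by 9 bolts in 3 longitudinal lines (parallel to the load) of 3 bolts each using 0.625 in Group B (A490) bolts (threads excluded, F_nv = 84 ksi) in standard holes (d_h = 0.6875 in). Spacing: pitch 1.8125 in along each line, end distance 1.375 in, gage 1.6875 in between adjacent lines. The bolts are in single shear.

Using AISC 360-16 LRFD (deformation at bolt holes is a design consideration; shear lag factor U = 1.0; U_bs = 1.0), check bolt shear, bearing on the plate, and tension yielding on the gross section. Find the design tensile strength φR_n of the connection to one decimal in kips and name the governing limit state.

110.7 kips (gross-section yield governs)

Bolt shear: A_b = π(0.625)²/4 = 0.3068 in². φR_n = 0.75 × 84 × 0.3068 × 9 × 1 = 174.0 kips.
Bearing (0.3125 in plate, F_u = 65 ksi): end bolts L_c = 1.375 − 0.6875/2 = 1.03125, R_n = min(1.2×1.03125×0.3125×65, 2.4×0.625×0.3125×65) = 25.137 kips/bolt; interior L_c = 1.8125 − 0.6875 = 1.125, R_n = 27.422 kips/bolt. φR_n = 0.75 × (3×25.137 + 6×27.422) = 180.0 kips.
Tension yield (gross): A_g = 7.875×0.3125 = 2.4609 in². φR_n = 0.90 × 50 × 2.4609 = 110.7 kips.
Governing: min(174.0, 180.0, 110.7) = 110.7 kips → gross-section yield.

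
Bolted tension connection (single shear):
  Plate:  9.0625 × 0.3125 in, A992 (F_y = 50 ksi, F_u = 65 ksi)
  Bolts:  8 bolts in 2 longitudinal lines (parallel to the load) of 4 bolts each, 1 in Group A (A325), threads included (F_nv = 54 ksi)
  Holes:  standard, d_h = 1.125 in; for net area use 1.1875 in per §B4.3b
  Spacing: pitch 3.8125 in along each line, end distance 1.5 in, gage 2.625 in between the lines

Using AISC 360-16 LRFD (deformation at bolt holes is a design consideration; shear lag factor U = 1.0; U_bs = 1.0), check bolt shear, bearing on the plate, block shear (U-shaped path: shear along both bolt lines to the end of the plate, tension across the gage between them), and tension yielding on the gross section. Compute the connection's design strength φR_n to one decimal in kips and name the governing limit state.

Bolt shear: A_b = π(1)²/4 = 0.7854 in². φR_n = 0.75 × 54 × 0.7854 × 8 × 1 = 254.5 kips.
Bearing (0.3125 in plate, F_u = 65 ksi): end bolts L_c = 1.5 − 1.125/2 = 0.9375, R_n = min(1.2×0.9375×0.3125×65, 2.4×1×0.3125×65) = 22.852 kips/bolt; interior L_c = 3.8125 − 1.125 = 2.6875, R_n = 48.75 kips/bolt. φR_n = 0.75 × (2×22.852 + 6×48.75) = 253.7 kips.
Block shear: shear path 2×[1.5+3×3.8125] = 2×12.9375 in, A_gv = 8.0859, A_nv = 2×(12.9375 − 3.5×1.1875)×0.3125 = 5.4883 in²; tension across gage: (2.625 − 1×1.1875)×0.3125 = 0.44922 in². R_n = min(0.6×65×5.4883, 0.6×50×8.0859) + 1.0×65×0.44922 = min(214.04, 242.58) + 29.199 = 243.24 kips. φR_n = 0.75 × 243.24 = 182.4 kips.
Tension yield (gross): A_g = 9.0625×0.3125 = 2.832 in². φR_n = 0.90 × 50 × 2.832 = 127.4 kips.
Governing: min(254.5, 253.7, 182.4, 127.4) = 127.4 kips → gross-section yield.

127.4 kips (gross-section yield governs)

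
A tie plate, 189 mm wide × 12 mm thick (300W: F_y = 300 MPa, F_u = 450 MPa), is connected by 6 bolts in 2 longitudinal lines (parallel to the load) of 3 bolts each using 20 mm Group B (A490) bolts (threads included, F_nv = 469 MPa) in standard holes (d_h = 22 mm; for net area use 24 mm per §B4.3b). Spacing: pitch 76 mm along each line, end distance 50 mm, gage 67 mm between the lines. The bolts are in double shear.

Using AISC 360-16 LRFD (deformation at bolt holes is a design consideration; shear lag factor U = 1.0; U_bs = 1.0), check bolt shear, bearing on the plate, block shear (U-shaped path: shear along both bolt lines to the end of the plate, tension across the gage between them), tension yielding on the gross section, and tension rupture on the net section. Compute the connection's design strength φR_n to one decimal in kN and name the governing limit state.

Bolt shear: A_b = π(20)²/4 = 314.16 mm². φR_n = 0.75 × 469 × 314.16 × 6 × 2 = 1326.1 kN.
Bearing (12 mm plate, F_u = 450 MPa): end bolts L_c = 50 − 22/2 = 39, R_n = min(1.2×39×12×450, 2.4×20×12×450) = 252.72 kN/bolt; interior L_c = 76 − 22 = 54, R_n = 259.2 kN/bolt. φR_n = 0.75 × (2×252.72 + 4×259.2) = 1156.7 kN.
Block shear: shear path 2×[50+2×76] = 2×202 mm, A_gv = 4848, A_nv = 2×(202 − 2.5×24)×12 = 3408 mm²; tension across gage: (67 − 1×24)×12 = 516 mm². R_n = min(0.6×450×3408, 0.6×300×4848) + 1.0×450×516 = min(920.16, 872.64) + 232.2 = 1104.8 kN. φR_n = 0.75 × 1104.8 = 828.6 kN.
Tension yield (gross): A_g = 189×12 = 2268 mm². φR_n = 0.90 × 300 × 2268 = 612.4 kN.
Tension rupture (net): A_n = (189 − 2×24)×12 = 1692 mm² (U = 1.0, A_e = A_n). φR_n = 0.75 × 450 × 1692 = 571.1 kN.
Governing: min(1326.1, 1156.7, 828.6, 612.4, 571.1) = 571.1 kN → net-section rupture.

571.1 kN (net-section rupture governs)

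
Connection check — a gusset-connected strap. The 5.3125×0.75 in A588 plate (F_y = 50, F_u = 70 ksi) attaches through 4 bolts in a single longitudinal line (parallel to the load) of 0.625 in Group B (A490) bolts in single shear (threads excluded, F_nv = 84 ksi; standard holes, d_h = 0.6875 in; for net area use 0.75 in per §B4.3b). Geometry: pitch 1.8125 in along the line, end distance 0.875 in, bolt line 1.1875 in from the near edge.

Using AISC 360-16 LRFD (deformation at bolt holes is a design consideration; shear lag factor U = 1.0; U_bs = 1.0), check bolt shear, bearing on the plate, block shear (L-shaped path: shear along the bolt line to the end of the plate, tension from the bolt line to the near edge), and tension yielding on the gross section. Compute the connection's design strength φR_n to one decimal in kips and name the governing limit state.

77.3 kips (bolt shear governs)

Bolt shear: A_b = π(0.625)²/4 = 0.3068 in². φR_n = 0.75 × 84 × 0.3068 × 4 × 1 = 77.3 kips.
Bearing (0.75 in plate, F_u = 70 ksi): end bolts L_c = 0.875 − 0.6875/2 = 0.53125, R_n = min(1.2×0.53125×0.75×70, 2.4×0.625×0.75×70) = 33.469 kips/bolt; interior L_c = 1.8125 − 0.6875 = 1.125, R_n = 70.875 kips/bolt. φR_n = 0.75 × (1×33.469 + 3×70.875) = 184.6 kips.
Block shear: shear path 1×[0.875+3×1.8125] = 1×6.3125 in, A_gv = 4.7344, A_nv = 1×(6.3125 − 3.5×0.75)×0.75 = 2.7656 in²; tension to near edge: (1.1875 − 0.5×0.75)×0.75 = 0.60938 in². R_n = min(0.6×70×2.7656, 0.6×50×4.7344) + 1.0×70×0.60938 = min(116.16, 142.03) + 42.657 = 158.82 kips. φR_n = 0.75 × 158.82 = 119.1 kips.
Tension yield (gross): A_g = 5.3125×0.75 = 3.9844 in². φR_n = 0.90 × 50 × 3.9844 = 179.3 kips.
Governing: min(77.3, 184.6, 119.1, 179.3) = 77.3 kips → bolt shear.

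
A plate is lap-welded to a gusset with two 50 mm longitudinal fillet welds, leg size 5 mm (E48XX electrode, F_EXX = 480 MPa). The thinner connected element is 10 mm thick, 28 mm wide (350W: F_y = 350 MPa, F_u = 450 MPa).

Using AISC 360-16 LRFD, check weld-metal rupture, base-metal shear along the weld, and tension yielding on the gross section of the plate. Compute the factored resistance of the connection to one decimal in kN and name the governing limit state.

76.4 kN (weld metal governs)

Weld metal: throat = 0.707×5 = 3.535 mm, L = 2×50 = 100 mm. φR_n = 0.75 × 0.6 × 480 × 3.535 × 100 = 76.4 kN.
Base metal shear (10 mm plate): yield φR_n = 1.0×0.6×350×10×100 = 210.0 kN; rupture φR_n = 0.75×0.6×450×10×100 = 202.5 kN; take 202.5 kN (rupture).
Tension yield (gross): A_g = 28×10 = 280 mm². φR_n = 0.90 × 350 × 280 = 88.2 kN.
Governing: min(76.4, 202.5, 88.2) = 76.4 kN → weld metal.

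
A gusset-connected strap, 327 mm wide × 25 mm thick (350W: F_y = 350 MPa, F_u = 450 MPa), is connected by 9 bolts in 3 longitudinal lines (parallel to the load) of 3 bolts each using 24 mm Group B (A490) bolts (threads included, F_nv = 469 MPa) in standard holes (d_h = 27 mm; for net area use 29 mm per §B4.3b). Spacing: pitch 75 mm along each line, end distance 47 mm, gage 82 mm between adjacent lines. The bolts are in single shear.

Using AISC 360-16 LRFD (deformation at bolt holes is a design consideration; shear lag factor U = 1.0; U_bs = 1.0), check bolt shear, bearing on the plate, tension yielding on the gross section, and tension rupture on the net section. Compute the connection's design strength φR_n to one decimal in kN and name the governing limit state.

Bolt shear: A_b = π(24)²/4 = 452.39 mm². φR_n = 0.75 × 469 × 452.39 × 9 × 1 = 1432.2 kN.
Bearing (25 mm plate, F_u = 450 MPa): end bolts L_c = 47 − 27/2 = 33.5, R_n = min(1.2×33.5×25×450, 2.4×24×25×450) = 452.25 kN/bolt; interior L_c = 75 − 27 = 48, R_n = 648 kN/bolt. φR_n = 0.75 × (3×452.25 + 6×648) = 3933.6 kN.
Tension yield (gross): A_g = 327×25 = 8175 mm². φR_n = 0.90 × 350 × 8175 = 2575.1 kN.
Tension rupture (net): A_n = (327 − 3×29)×25 = 6000 mm² (U = 1.0, A_e = A_n). φR_n = 0.75 × 450 × 6000 = 2025.0 kN.
Governing: min(1432.2, 3933.6, 2575.1, 2025.0) = 1432.2 kN → bolt shear.

1432.2 kN (bolt shear governs)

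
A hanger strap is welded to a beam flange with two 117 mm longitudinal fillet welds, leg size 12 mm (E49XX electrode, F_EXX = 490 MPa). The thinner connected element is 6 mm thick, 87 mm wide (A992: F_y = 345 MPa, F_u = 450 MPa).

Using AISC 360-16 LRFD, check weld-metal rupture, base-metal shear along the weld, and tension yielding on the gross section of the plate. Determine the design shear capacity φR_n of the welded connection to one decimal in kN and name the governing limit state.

162.1 kN (gross-section yield governs)

Weld metal: throat = 0.707×12 = 8.484 mm, L = 2×117 = 234 mm. φR_n = 0.75 × 0.6 × 490 × 8.484 × 234 = 437.7 kN.
Base metal shear (6 mm plate): yield φR_n = 1.0×0.6×345×6×234 = 290.6 kN; rupture φR_n = 0.75×0.6×450×6×234 = 284.3 kN; take 284.3 kN (rupture).
Tension yield (gross): A_g = 87×6 = 522 mm². φR_n = 0.90 × 345 × 522 = 162.1 kN.
Governing: min(437.7, 284.3, 162.1) = 162.1 kN → gross-section yield.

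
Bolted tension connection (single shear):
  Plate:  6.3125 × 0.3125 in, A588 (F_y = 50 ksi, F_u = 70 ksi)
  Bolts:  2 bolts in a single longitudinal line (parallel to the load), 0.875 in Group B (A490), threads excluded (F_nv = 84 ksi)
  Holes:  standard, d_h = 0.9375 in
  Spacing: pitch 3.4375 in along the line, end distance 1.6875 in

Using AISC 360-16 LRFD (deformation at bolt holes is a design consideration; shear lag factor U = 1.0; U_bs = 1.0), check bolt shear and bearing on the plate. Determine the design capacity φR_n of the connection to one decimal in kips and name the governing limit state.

58.4 kips (bearing governs)

Bolt shear: A_b = π(0.875)²/4 = 0.60132 in². φR_n = 0.75 × 84 × 0.60132 × 2 × 1 = 75.8 kips.
Bearing (0.3125 in plate, F_u = 70 ksi): end bolts L_c = 1.6875 − 0.9375/2 = 1.21875, R_n = min(1.2×1.21875×0.3125×70, 2.4×0.875×0.3125×70) = 31.992 kips/bolt; interior L_c = 3.4375 − 0.9375 = 2.5, R_n = 45.938 kips/bolt. φR_n = 0.75 × (1×31.992 + 1×45.938) = 58.4 kips.
Governing: min(75.8, 58.4) = 58.4 kips → bearing.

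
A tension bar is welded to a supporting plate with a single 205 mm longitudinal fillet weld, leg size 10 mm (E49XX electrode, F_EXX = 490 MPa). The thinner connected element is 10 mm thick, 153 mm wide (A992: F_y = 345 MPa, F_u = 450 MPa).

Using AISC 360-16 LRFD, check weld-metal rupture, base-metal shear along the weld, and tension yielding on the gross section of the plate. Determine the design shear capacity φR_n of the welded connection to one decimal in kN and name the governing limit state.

319.6 kN (weld metal governs)

Weld metal: throat = 0.707×10 = 7.07 mm, L = 205 mm. φR_n = 0.75 × 0.6 × 490 × 7.07 × 205 = 319.6 kN.
Base metal shear (10 mm plate): yield φR_n = 1.0×0.6×345×10×205 = 424.4 kN; rupture φR_n = 0.75×0.6×450×10×205 = 415.1 kN; take 415.1 kN (rupture).
Tension yield (gross): A_g = 153×10 = 1530 mm². φR_n = 0.90 × 345 × 1530 = 475.1 kN.
Governing: min(319.6, 415.1, 475.1) = 319.6 kN → weld metal.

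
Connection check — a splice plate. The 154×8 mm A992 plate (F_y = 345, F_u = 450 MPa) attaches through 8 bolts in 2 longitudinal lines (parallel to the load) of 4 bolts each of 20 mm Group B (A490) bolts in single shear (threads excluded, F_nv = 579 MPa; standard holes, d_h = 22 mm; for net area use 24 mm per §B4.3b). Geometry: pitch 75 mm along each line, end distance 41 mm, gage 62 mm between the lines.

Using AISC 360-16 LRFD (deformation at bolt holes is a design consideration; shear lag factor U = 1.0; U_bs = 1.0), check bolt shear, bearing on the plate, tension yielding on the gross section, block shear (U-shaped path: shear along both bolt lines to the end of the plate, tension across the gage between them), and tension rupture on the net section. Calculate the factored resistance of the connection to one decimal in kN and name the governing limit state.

Bolt shear: A_b = π(20)²/4 = 314.16 mm². φR_n = 0.75 × 579 × 314.16 × 8 × 1 = 1091.4 kN.
Bearing (8 mm plate, F_u = 450 MPa): end bolts L_c = 41 − 22/2 = 30, R_n = min(1.2×30×8×450, 2.4×20×8×450) = 129.6 kN/bolt; interior L_c = 75 − 22 = 53, R_n = 172.8 kN/bolt. φR_n = 0.75 × (2×129.6 + 6×172.8) = 972.0 kN.
Tension yield (gross): A_g = 154×8 = 1232 mm². φR_n = 0.90 × 345 × 1232 = 382.5 kN.
Block shear: shear path 2×[41+3×75] = 2×266 mm, A_gv = 4256, A_nv = 2×(266 − 3.5×24)×8 = 2912 mm²; tension across gage: (62 − 1×24)×8 = 304 mm². R_n = min(0.6×450×2912, 0.6×345×4256) + 1.0×450×304 = min(786.24, 880.99) + 136.8 = 923.04 kN. φR_n = 0.75 × 923.04 = 692.3 kN.
Tension rupture (net): A_n = (154 − 2×24)×8 = 848 mm² (U = 1.0, A_e = A_n). φR_n = 0.75 × 450 × 848 = 286.2 kN.
Governing: min(1091.4, 972.0, 382.5, 692.3, 286.2) = 286.2 kN → net-section rupture.

286.2 kN (net-section rupture governs)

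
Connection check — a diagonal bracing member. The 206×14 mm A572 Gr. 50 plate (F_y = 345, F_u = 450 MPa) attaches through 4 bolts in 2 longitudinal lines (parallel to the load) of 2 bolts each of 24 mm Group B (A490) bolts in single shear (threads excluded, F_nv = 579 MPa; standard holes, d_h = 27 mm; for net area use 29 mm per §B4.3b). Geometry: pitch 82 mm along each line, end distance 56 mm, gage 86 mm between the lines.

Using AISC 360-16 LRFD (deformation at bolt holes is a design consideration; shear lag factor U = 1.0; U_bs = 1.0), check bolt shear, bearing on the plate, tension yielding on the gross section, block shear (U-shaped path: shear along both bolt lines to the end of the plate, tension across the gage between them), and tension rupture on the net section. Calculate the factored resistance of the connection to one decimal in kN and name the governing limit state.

Bolt shear: A_b = π(24)²/4 = 452.39 mm². φR_n = 0.75 × 579 × 452.39 × 4 × 1 = 785.8 kN.
Bearing (14 mm plate, F_u = 450 MPa): end bolts L_c = 56 − 27/2 = 42.5, R_n = min(1.2×42.5×14×450, 2.4×24×14×450) = 321.3 kN/bolt; interior L_c = 82 − 27 = 55, R_n = 362.88 kN/bolt. φR_n = 0.75 × (2×321.3 + 2×362.88) = 1026.3 kN.
Tension yield (gross): A_g = 206×14 = 2884 mm². φR_n = 0.90 × 345 × 2884 = 895.5 kN.
Block shear: shear path 2×[56+1×82] = 2×138 mm, A_gv = 3864, A_nv = 2×(138 − 1.5×29)×14 = 2646 mm²; tension across gage: (86 − 1×29)×14 = 798 mm². R_n = min(0.6×450×2646, 0.6×345×3864) + 1.0×450×798 = min(714.42, 799.85) + 359.1 = 1073.5 kN. φR_n = 0.75 × 1073.5 = 805.1 kN.
Tension rupture (net): A_n = (206 − 2×29)×14 = 2072 mm² (U = 1.0, A_e = A_n). φR_n = 0.75 × 450 × 2072 = 699.3 kN.
Governing: min(785.8, 1026.3, 895.5, 805.1, 699.3) = 699.3 kN → net-section rupture.

699.3 kN (net-section rupture governs)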